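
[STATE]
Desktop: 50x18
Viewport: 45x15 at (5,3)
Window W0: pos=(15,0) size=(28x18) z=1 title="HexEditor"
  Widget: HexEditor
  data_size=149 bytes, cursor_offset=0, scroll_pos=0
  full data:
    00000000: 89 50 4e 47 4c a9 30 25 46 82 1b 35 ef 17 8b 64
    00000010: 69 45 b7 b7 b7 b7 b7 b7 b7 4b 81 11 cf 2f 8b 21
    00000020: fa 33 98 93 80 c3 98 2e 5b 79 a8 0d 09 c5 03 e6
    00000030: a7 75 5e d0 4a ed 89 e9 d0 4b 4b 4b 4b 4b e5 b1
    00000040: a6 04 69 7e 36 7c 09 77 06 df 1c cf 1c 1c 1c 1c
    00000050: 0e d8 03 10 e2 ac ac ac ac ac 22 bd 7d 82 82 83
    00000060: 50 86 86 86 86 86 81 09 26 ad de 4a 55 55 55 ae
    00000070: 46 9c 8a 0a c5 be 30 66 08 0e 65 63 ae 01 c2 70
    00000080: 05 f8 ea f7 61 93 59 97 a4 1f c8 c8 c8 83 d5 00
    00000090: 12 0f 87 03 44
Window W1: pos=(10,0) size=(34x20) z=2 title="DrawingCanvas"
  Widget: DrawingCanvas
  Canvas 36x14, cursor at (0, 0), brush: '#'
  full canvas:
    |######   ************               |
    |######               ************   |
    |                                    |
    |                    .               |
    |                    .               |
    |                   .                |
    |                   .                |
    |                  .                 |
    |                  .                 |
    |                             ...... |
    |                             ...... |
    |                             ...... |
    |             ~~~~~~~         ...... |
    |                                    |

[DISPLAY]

     ┃######   ************           ┃      
     ┃######               ***********┃      
     ┃                                ┃      
     ┃                    .           ┃      
     ┃                    .           ┃      
     ┃                   .            ┃      
     ┃                   .            ┃      
     ┃                  .             ┃      
     ┃                  .             ┃      
     ┃                             ...┃      
     ┃                             ...┃      
     ┃                             ...┃      
     ┃             ~~~~~~~         ...┃      
     ┃                                ┃      
     ┃                                ┃      


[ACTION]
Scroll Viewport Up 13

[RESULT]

     ┏━━━━━━━━━━━━━━━━━━━━━━━━━━━━━━━━┓      
     ┃ DrawingCanvas                  ┃      
     ┠────────────────────────────────┨      
     ┃######   ************           ┃      
     ┃######               ***********┃      
     ┃                                ┃      
     ┃                    .           ┃      
     ┃                    .           ┃      
     ┃                   .            ┃      
     ┃                   .            ┃      
     ┃                  .             ┃      
     ┃                  .             ┃      
     ┃                             ...┃      
     ┃                             ...┃      
     ┃                             ...┃      


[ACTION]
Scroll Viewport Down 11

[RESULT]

     ┃######   ************           ┃      
     ┃######               ***********┃      
     ┃                                ┃      
     ┃                    .           ┃      
     ┃                    .           ┃      
     ┃                   .            ┃      
     ┃                   .            ┃      
     ┃                  .             ┃      
     ┃                  .             ┃      
     ┃                             ...┃      
     ┃                             ...┃      
     ┃                             ...┃      
     ┃             ~~~~~~~         ...┃      
     ┃                                ┃      
     ┃                                ┃      


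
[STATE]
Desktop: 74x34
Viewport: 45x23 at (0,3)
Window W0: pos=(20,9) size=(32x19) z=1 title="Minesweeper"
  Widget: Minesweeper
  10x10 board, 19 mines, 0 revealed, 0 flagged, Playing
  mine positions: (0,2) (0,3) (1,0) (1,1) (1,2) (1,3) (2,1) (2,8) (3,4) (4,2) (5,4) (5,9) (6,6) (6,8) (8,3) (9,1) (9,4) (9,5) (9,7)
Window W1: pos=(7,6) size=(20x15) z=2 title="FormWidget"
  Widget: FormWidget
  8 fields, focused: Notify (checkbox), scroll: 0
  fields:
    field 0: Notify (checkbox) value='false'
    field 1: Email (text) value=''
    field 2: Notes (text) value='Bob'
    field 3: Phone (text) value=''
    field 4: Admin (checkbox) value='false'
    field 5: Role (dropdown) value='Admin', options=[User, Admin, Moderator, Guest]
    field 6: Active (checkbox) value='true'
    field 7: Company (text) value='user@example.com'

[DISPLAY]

                                             
                                             
                                             
       ┏━━━━━━━━━━━━━━━━━━┓                  
       ┃ FormWidget       ┃                  
       ┠──────────────────┨                  
       ┃> Notify:     [ ] ┃━━━━━━━━━━━━━━━━━━
       ┃  Email:      [  ]┃weeper            
       ┃  Notes:      [Bo]┃──────────────────
       ┃  Phone:      [  ]┃■■■■              
       ┃  Admin:      [ ] ┃■■■■              
       ┃  Role:       [A▼]┃■■■■              
       ┃  Active:     [x] ┃■■■■              
       ┃  Company:    [us]┃■■■■              
       ┃                  ┃■■■■              
       ┃                  ┃■■■■              
       ┃                  ┃■■■■              
       ┗━━━━━━━━━━━━━━━━━━┛■■■■              
                    ┃■■■■■■■■■■              
                    ┃                        
                    ┃                        
                    ┃                        
                    ┃                        


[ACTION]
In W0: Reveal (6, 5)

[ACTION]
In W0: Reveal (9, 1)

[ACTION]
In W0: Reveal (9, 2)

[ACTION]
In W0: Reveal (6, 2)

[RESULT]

                                             
                                             
                                             
       ┏━━━━━━━━━━━━━━━━━━┓                  
       ┃ FormWidget       ┃                  
       ┠──────────────────┨                  
       ┃> Notify:     [ ] ┃━━━━━━━━━━━━━━━━━━
       ┃  Email:      [  ]┃weeper            
       ┃  Notes:      [Bo]┃──────────────────
       ┃  Phone:      [  ]┃■■■■              
       ┃  Admin:      [ ] ┃■■■■              
       ┃  Role:       [A▼]┃■■✹■              
       ┃  Active:     [x] ┃■■■■              
       ┃  Company:    [us]┃■■■■              
       ┃                  ┃■■■✹              
       ┃                  ┃✹■✹■              
       ┃                  ┃■■■■              
       ┗━━━━━━━━━━━━━━━━━━┛■■■■              
                    ┃■✹■■✹✹■✹■■              
                    ┃                        
                    ┃                        
                    ┃                        
                    ┃                        


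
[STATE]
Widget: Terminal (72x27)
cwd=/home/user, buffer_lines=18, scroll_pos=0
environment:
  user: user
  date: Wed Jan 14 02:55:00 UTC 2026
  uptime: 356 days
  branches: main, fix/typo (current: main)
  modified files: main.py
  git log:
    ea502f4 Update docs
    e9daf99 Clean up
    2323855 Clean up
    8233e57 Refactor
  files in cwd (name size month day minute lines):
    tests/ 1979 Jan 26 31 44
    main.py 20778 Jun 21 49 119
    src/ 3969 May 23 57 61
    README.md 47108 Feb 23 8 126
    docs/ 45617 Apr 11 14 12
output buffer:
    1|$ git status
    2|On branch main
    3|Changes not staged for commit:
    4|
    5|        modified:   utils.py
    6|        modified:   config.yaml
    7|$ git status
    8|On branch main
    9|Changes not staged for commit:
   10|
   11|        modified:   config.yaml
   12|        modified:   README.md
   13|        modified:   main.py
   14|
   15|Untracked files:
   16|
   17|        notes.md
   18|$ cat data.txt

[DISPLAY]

$ git status                                                            
On branch main                                                          
Changes not staged for commit:                                          
                                                                        
        modified:   utils.py                                            
        modified:   config.yaml                                         
$ git status                                                            
On branch main                                                          
Changes not staged for commit:                                          
                                                                        
        modified:   config.yaml                                         
        modified:   README.md                                           
        modified:   main.py                                             
                                                                        
Untracked files:                                                        
                                                                        
        notes.md                                                        
$ cat data.txt                                                          
$ █                                                                     
                                                                        
                                                                        
                                                                        
                                                                        
                                                                        
                                                                        
                                                                        
                                                                        


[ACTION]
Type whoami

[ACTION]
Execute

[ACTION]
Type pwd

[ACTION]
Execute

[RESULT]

$ git status                                                            
On branch main                                                          
Changes not staged for commit:                                          
                                                                        
        modified:   utils.py                                            
        modified:   config.yaml                                         
$ git status                                                            
On branch main                                                          
Changes not staged for commit:                                          
                                                                        
        modified:   config.yaml                                         
        modified:   README.md                                           
        modified:   main.py                                             
                                                                        
Untracked files:                                                        
                                                                        
        notes.md                                                        
$ cat data.txt                                                          
$ whoami                                                                
user                                                                    
$ pwd                                                                   
/home/user                                                              
$ █                                                                     
                                                                        
                                                                        
                                                                        
                                                                        


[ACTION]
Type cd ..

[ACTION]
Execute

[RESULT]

$ git status                                                            
On branch main                                                          
Changes not staged for commit:                                          
                                                                        
        modified:   utils.py                                            
        modified:   config.yaml                                         
$ git status                                                            
On branch main                                                          
Changes not staged for commit:                                          
                                                                        
        modified:   config.yaml                                         
        modified:   README.md                                           
        modified:   main.py                                             
                                                                        
Untracked files:                                                        
                                                                        
        notes.md                                                        
$ cat data.txt                                                          
$ whoami                                                                
user                                                                    
$ pwd                                                                   
/home/user                                                              
$ cd ..                                                                 
                                                                        
$ █                                                                     
                                                                        
                                                                        


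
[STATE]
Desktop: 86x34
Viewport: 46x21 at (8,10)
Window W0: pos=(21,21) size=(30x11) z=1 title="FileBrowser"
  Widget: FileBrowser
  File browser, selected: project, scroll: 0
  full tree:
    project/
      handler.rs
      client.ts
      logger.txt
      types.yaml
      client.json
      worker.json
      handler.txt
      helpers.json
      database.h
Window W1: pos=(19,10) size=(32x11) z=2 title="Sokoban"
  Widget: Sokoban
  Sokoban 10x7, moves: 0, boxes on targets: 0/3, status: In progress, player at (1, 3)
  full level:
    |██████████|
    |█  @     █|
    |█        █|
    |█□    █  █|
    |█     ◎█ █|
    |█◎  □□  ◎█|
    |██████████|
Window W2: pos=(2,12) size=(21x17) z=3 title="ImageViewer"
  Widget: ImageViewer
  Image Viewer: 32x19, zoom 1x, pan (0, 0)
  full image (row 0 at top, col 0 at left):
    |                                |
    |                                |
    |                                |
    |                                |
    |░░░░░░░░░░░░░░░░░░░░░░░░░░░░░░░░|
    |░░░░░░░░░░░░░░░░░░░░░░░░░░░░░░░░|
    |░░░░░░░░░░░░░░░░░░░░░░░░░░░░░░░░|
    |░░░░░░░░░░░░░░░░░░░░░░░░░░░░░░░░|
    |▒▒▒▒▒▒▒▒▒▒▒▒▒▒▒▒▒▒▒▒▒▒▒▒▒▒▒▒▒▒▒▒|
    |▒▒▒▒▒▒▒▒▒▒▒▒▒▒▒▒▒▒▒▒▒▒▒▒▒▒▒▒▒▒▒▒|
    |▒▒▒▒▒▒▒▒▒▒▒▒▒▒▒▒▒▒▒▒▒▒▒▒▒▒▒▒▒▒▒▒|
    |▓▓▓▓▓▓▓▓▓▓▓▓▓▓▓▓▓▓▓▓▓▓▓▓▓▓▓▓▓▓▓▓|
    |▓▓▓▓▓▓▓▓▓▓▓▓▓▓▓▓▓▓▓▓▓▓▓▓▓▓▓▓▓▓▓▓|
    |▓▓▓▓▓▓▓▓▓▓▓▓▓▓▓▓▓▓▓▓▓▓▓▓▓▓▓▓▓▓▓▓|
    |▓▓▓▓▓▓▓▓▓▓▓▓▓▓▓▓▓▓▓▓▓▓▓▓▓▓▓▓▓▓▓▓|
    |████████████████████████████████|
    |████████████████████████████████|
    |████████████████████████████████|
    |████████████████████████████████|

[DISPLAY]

           ┏━━━━━━━━━━━━━━━━━━━━━━━━━━━━━━┓   
           ┃ Sokoban                      ┃   
━━━━━━━━━━━━━━┓───────────────────────────┨   
eViewer       ┃███████                    ┃   
──────────────┨@     █                    ┃   
              ┃      █                    ┃   
              ┃   █  █                    ┃   
              ┃   ◎█ █                    ┃   
              ┃ □□  ◎█                    ┃   
░░░░░░░░░░░░░░┃███████                    ┃   
░░░░░░░░░░░░░░┃━━━━━━━━━━━━━━━━━━━━━━━━━━━┛   
░░░░░░░░░░░░░░┃━━━━━━━━━━━━━━━━━━━━━━━━━━━┓   
░░░░░░░░░░░░░░┃FileBrowser                ┃   
▒▒▒▒▒▒▒▒▒▒▒▒▒▒┃───────────────────────────┨   
▒▒▒▒▒▒▒▒▒▒▒▒▒▒┃ [-] project/              ┃   
▒▒▒▒▒▒▒▒▒▒▒▒▒▒┃   handler.rs              ┃   
▓▓▓▓▓▓▓▓▓▓▓▓▓▓┃   client.ts               ┃   
▓▓▓▓▓▓▓▓▓▓▓▓▓▓┃   logger.txt              ┃   
━━━━━━━━━━━━━━┛   types.yaml              ┃   
             ┃    client.json             ┃   
             ┃    worker.json             ┃   


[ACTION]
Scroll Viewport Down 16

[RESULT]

eViewer       ┃███████                    ┃   
──────────────┨@     █                    ┃   
              ┃      █                    ┃   
              ┃   █  █                    ┃   
              ┃   ◎█ █                    ┃   
              ┃ □□  ◎█                    ┃   
░░░░░░░░░░░░░░┃███████                    ┃   
░░░░░░░░░░░░░░┃━━━━━━━━━━━━━━━━━━━━━━━━━━━┛   
░░░░░░░░░░░░░░┃━━━━━━━━━━━━━━━━━━━━━━━━━━━┓   
░░░░░░░░░░░░░░┃FileBrowser                ┃   
▒▒▒▒▒▒▒▒▒▒▒▒▒▒┃───────────────────────────┨   
▒▒▒▒▒▒▒▒▒▒▒▒▒▒┃ [-] project/              ┃   
▒▒▒▒▒▒▒▒▒▒▒▒▒▒┃   handler.rs              ┃   
▓▓▓▓▓▓▓▓▓▓▓▓▓▓┃   client.ts               ┃   
▓▓▓▓▓▓▓▓▓▓▓▓▓▓┃   logger.txt              ┃   
━━━━━━━━━━━━━━┛   types.yaml              ┃   
             ┃    client.json             ┃   
             ┃    worker.json             ┃   
             ┗━━━━━━━━━━━━━━━━━━━━━━━━━━━━┛   
                                              
                                              


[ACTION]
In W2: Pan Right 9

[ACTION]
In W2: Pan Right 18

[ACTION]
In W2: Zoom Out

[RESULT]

eViewer       ┃███████                    ┃   
──────────────┨@     █                    ┃   
              ┃      █                    ┃   
              ┃   █  █                    ┃   
              ┃   ◎█ █                    ┃   
              ┃ □□  ◎█                    ┃   
              ┃███████                    ┃   
              ┃━━━━━━━━━━━━━━━━━━━━━━━━━━━┛   
              ┃━━━━━━━━━━━━━━━━━━━━━━━━━━━┓   
              ┃FileBrowser                ┃   
              ┃───────────────────────────┨   
              ┃ [-] project/              ┃   
              ┃   handler.rs              ┃   
              ┃   client.ts               ┃   
              ┃   logger.txt              ┃   
━━━━━━━━━━━━━━┛   types.yaml              ┃   
             ┃    client.json             ┃   
             ┃    worker.json             ┃   
             ┗━━━━━━━━━━━━━━━━━━━━━━━━━━━━┛   
                                              
                                              


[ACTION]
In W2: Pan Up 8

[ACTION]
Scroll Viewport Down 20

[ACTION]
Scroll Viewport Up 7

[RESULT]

                                              
                                              
                                              
                                              
           ┏━━━━━━━━━━━━━━━━━━━━━━━━━━━━━━┓   
           ┃ Sokoban                      ┃   
━━━━━━━━━━━━━━┓───────────────────────────┨   
eViewer       ┃███████                    ┃   
──────────────┨@     █                    ┃   
              ┃      █                    ┃   
              ┃   █  █                    ┃   
              ┃   ◎█ █                    ┃   
              ┃ □□  ◎█                    ┃   
              ┃███████                    ┃   
              ┃━━━━━━━━━━━━━━━━━━━━━━━━━━━┛   
              ┃━━━━━━━━━━━━━━━━━━━━━━━━━━━┓   
              ┃FileBrowser                ┃   
              ┃───────────────────────────┨   
              ┃ [-] project/              ┃   
              ┃   handler.rs              ┃   
              ┃   client.ts               ┃   


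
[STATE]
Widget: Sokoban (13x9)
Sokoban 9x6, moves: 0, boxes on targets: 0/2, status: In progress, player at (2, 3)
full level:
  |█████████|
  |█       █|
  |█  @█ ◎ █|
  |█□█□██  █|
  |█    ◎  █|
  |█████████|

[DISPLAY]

█████████    
█       █    
█  @█ ◎ █    
█□█□██  █    
█    ◎  █    
█████████    
Moves: 0  0/2
             
             


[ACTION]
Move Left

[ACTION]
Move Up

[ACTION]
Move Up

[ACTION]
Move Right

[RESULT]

█████████    
█  @    █    
█   █ ◎ █    
█□█□██  █    
█    ◎  █    
█████████    
Moves: 3  0/2
             
             


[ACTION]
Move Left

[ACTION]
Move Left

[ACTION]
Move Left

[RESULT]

█████████    
█@      █    
█   █ ◎ █    
█□█□██  █    
█    ◎  █    
█████████    
Moves: 5  0/2
             
             


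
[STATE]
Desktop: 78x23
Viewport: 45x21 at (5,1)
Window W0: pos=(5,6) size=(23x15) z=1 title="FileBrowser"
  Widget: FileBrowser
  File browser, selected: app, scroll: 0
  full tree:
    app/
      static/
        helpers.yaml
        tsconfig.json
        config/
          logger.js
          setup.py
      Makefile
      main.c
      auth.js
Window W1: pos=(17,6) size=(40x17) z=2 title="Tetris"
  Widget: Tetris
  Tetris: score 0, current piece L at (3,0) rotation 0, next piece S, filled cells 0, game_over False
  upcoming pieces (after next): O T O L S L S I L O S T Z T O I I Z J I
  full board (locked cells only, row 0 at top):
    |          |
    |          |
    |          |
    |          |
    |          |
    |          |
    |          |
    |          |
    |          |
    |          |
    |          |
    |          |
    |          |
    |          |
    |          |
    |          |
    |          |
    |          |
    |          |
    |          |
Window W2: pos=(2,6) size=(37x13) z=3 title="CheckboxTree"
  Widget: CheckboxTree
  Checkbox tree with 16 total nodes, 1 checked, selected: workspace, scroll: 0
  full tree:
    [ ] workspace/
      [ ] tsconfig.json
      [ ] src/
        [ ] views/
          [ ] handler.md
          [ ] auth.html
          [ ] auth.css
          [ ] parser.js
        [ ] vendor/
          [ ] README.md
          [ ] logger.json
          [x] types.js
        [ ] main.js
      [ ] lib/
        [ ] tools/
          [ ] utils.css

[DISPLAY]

                                             
                                             
                                             
                                             
                                             
━━━━━━━━━━━━━━━━━━━━━━━━━━━━━━━━━┓━━━━━━━━━━━
heckboxTree                      ┃           
─────────────────────────────────┨───────────
-] workspace/                    ┃           
 [ ] tsconfig.json               ┃           
 [-] src/                        ┃           
   [ ] views/                    ┃           
     [ ] handler.md              ┃           
     [ ] auth.html               ┃           
     [ ] auth.css                ┃           
     [ ] parser.js               ┃           
   [-] vendor/                   ┃           
━━━━━━━━━━━━━━━━━━━━━━━━━━━━━━━━━┛           
┃           ┃          │                     
┗━━━━━━━━━━━┃          │                     
            ┃          │                     


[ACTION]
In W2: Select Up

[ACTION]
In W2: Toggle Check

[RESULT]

                                             
                                             
                                             
                                             
                                             
━━━━━━━━━━━━━━━━━━━━━━━━━━━━━━━━━┓━━━━━━━━━━━
heckboxTree                      ┃           
─────────────────────────────────┨───────────
x] workspace/                    ┃           
 [x] tsconfig.json               ┃           
 [x] src/                        ┃           
   [x] views/                    ┃           
     [x] handler.md              ┃           
     [x] auth.html               ┃           
     [x] auth.css                ┃           
     [x] parser.js               ┃           
   [x] vendor/                   ┃           
━━━━━━━━━━━━━━━━━━━━━━━━━━━━━━━━━┛           
┃           ┃          │                     
┗━━━━━━━━━━━┃          │                     
            ┃          │                     


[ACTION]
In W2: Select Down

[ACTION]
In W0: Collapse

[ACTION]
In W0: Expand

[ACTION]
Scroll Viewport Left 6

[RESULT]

                                             
                                             
                                             
                                             
                                             
  ┏━━━━━━━━━━━━━━━━━━━━━━━━━━━━━━━━━━━┓━━━━━━
  ┃ CheckboxTree                      ┃      
  ┠───────────────────────────────────┨──────
  ┃ [x] workspace/                    ┃      
  ┃>  [x] tsconfig.json               ┃      
  ┃   [x] src/                        ┃      
  ┃     [x] views/                    ┃      
  ┃       [x] handler.md              ┃      
  ┃       [x] auth.html               ┃      
  ┃       [x] auth.css                ┃      
  ┃       [x] parser.js               ┃      
  ┃     [x] vendor/                   ┃      
  ┗━━━━━━━━━━━━━━━━━━━━━━━━━━━━━━━━━━━┛      
     ┃           ┃          │                
     ┗━━━━━━━━━━━┃          │                
                 ┃          │                


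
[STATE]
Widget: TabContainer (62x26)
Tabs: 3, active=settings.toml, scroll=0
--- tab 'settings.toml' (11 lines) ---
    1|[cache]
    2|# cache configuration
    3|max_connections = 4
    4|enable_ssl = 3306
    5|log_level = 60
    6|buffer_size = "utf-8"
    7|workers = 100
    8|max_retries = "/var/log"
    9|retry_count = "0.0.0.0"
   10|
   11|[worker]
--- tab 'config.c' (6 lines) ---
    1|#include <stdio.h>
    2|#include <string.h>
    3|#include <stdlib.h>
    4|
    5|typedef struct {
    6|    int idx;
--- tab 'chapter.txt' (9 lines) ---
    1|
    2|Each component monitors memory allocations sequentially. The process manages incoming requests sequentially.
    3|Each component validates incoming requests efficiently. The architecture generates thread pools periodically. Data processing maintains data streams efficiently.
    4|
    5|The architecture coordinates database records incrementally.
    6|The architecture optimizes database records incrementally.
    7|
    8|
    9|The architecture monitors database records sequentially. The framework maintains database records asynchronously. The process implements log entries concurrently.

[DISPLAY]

[settings.toml]│ config.c │ chapter.txt                       
──────────────────────────────────────────────────────────────
[cache]                                                       
# cache configuration                                         
max_connections = 4                                           
enable_ssl = 3306                                             
log_level = 60                                                
buffer_size = "utf-8"                                         
workers = 100                                                 
max_retries = "/var/log"                                      
retry_count = "0.0.0.0"                                       
                                                              
[worker]                                                      
                                                              
                                                              
                                                              
                                                              
                                                              
                                                              
                                                              
                                                              
                                                              
                                                              
                                                              
                                                              
                                                              


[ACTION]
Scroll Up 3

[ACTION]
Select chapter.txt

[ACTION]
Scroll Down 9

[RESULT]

 settings.toml │ config.c │[chapter.txt]                      
──────────────────────────────────────────────────────────────
The architecture monitors database records sequentially. The f
                                                              
                                                              
                                                              
                                                              
                                                              
                                                              
                                                              
                                                              
                                                              
                                                              
                                                              
                                                              
                                                              
                                                              
                                                              
                                                              
                                                              
                                                              
                                                              
                                                              
                                                              
                                                              
                                                              


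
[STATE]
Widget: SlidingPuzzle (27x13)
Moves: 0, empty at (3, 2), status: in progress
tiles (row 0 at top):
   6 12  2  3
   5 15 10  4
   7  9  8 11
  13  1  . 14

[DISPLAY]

┌────┬────┬────┬────┐      
│  6 │ 12 │  2 │  3 │      
├────┼────┼────┼────┤      
│  5 │ 15 │ 10 │  4 │      
├────┼────┼────┼────┤      
│  7 │  9 │  8 │ 11 │      
├────┼────┼────┼────┤      
│ 13 │  1 │    │ 14 │      
└────┴────┴────┴────┘      
Moves: 0                   
                           
                           
                           


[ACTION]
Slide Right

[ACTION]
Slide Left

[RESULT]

┌────┬────┬────┬────┐      
│  6 │ 12 │  2 │  3 │      
├────┼────┼────┼────┤      
│  5 │ 15 │ 10 │  4 │      
├────┼────┼────┼────┤      
│  7 │  9 │  8 │ 11 │      
├────┼────┼────┼────┤      
│ 13 │  1 │    │ 14 │      
└────┴────┴────┴────┘      
Moves: 2                   
                           
                           
                           


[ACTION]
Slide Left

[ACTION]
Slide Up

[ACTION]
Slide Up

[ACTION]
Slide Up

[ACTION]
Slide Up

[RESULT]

┌────┬────┬────┬────┐      
│  6 │ 12 │  2 │  3 │      
├────┼────┼────┼────┤      
│  5 │ 15 │ 10 │  4 │      
├────┼────┼────┼────┤      
│  7 │  9 │  8 │ 11 │      
├────┼────┼────┼────┤      
│ 13 │  1 │ 14 │    │      
└────┴────┴────┴────┘      
Moves: 3                   
                           
                           
                           


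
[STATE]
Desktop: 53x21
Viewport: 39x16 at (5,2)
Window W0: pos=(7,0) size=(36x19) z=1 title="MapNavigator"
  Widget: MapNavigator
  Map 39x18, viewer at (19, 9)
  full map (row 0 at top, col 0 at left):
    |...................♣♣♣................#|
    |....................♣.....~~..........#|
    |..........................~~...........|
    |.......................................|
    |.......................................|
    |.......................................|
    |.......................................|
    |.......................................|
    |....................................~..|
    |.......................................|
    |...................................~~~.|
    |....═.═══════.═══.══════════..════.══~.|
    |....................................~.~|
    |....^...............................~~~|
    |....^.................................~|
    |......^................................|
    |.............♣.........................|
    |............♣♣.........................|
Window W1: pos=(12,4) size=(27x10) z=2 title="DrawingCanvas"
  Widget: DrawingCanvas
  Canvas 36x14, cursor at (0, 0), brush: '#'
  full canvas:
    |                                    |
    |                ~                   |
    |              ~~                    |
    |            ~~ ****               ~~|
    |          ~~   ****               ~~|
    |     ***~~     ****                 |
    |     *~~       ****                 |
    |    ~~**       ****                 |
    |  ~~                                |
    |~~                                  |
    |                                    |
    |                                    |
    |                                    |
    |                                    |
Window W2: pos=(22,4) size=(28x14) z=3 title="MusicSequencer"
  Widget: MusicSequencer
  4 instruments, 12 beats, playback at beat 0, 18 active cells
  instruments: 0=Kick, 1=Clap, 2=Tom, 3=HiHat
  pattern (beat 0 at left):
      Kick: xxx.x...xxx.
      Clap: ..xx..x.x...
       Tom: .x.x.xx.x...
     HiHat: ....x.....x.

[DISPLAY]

  ┠──────────────────────────────────┨ 
  ┃........................~~........┃ 
  ┃....┏━━━━━━━━━┏━━━━━━━━━━━━━━━━━━━━━
  ┃....┃ DrawingC┃ MusicSequencer      
  ┃....┠─────────┠─────────────────────
  ┃....┃+        ┃      ▼12345678901   
  ┃....┃         ┃  Kick███·█···███·   
  ┃....┃         ┃  Clap··██··█·█···   
  ┃....┃         ┃   Tom·█·█·██·█···   
  ┃....┃         ┃ HiHat····█·····█·   
  ┃..═.┃     ***~┃                     
  ┃....┗━━━━━━━━━┃                     
  ┃..^...........┃                     
  ┃..^...........┃                     
  ┃....^.........┃                     
  ┃...........♣..┗━━━━━━━━━━━━━━━━━━━━━


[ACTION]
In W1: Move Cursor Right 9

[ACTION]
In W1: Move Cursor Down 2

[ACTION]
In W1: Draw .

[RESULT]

  ┠──────────────────────────────────┨ 
  ┃........................~~........┃ 
  ┃....┏━━━━━━━━━┏━━━━━━━━━━━━━━━━━━━━━
  ┃....┃ DrawingC┃ MusicSequencer      
  ┃....┠─────────┠─────────────────────
  ┃....┃         ┃      ▼12345678901   
  ┃....┃         ┃  Kick███·█···███·   
  ┃....┃         ┃  Clap··██··█·█···   
  ┃....┃         ┃   Tom·█·█·██·█···   
  ┃....┃         ┃ HiHat····█·····█·   
  ┃..═.┃     ***~┃                     
  ┃....┗━━━━━━━━━┃                     
  ┃..^...........┃                     
  ┃..^...........┃                     
  ┃....^.........┃                     
  ┃...........♣..┗━━━━━━━━━━━━━━━━━━━━━
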